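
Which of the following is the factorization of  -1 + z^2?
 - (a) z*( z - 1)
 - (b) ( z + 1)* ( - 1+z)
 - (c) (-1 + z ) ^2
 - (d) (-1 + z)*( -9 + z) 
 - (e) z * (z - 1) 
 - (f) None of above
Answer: b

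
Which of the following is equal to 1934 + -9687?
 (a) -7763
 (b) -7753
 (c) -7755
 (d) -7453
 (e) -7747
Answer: b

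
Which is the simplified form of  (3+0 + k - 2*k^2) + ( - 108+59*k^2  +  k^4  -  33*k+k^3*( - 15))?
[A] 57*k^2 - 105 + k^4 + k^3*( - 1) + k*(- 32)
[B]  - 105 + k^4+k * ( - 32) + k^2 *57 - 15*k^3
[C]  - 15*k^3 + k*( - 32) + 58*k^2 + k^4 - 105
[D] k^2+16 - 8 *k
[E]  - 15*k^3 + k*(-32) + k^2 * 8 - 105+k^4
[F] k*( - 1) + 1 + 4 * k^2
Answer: B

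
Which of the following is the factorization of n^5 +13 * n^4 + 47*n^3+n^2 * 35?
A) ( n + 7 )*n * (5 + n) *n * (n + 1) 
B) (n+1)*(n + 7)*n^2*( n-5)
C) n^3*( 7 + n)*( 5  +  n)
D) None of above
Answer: A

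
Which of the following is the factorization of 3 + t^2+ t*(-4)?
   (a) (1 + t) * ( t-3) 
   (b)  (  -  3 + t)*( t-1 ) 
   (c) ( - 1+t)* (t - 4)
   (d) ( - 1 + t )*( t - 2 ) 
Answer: b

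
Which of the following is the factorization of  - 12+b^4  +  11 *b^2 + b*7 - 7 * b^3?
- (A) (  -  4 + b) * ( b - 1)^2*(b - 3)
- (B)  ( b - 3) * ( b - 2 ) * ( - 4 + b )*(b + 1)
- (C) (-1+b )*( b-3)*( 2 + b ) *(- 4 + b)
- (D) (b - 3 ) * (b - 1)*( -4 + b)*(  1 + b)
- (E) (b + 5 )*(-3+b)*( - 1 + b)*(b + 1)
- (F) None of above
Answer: D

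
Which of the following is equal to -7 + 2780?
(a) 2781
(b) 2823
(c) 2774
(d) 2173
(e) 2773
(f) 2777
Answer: e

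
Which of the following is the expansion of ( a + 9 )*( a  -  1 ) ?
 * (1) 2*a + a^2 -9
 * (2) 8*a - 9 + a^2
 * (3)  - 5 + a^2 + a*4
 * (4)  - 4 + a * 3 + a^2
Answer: 2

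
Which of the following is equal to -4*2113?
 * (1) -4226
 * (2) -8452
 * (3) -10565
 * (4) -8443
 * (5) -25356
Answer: 2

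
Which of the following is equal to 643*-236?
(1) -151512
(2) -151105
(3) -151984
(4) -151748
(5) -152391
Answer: 4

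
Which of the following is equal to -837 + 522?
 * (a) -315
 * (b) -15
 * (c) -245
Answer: a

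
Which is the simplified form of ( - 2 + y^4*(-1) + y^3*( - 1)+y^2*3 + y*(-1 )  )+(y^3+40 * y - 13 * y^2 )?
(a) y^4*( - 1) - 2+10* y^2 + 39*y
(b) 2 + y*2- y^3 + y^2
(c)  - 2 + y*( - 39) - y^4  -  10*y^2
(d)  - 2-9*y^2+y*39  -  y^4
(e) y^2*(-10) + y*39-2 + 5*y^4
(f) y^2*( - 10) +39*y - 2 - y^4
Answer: f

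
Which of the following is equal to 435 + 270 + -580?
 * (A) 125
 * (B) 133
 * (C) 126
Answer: A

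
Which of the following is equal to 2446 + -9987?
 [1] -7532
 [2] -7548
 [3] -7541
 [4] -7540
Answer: 3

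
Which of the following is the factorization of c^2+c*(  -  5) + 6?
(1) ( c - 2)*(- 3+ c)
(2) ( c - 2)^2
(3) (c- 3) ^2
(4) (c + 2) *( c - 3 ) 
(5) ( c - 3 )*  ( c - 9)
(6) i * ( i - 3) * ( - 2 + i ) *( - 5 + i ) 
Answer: 1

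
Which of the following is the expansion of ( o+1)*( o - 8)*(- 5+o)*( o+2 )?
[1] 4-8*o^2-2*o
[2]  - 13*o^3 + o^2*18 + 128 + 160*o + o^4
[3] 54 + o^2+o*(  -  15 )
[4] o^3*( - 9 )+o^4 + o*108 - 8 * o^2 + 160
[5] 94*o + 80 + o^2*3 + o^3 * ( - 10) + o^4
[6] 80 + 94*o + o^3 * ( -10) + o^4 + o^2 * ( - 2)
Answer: 5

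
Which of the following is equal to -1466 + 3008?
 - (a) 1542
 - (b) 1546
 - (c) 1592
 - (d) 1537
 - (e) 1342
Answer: a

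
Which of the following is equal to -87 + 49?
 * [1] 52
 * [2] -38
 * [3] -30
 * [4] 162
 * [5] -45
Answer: 2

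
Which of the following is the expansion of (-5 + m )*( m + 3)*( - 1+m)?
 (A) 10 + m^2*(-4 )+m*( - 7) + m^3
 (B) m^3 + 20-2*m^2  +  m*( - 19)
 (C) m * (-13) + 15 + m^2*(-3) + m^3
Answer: C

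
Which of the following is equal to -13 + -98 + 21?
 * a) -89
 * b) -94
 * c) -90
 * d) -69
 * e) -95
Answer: c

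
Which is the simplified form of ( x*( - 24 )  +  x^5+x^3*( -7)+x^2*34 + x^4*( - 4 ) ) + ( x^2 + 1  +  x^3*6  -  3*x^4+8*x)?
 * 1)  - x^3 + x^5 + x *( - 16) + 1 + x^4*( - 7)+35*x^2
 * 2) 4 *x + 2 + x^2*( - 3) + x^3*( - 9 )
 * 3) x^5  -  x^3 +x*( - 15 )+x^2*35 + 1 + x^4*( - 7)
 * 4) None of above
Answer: 1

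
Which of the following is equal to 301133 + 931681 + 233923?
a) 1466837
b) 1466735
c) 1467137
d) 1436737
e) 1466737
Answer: e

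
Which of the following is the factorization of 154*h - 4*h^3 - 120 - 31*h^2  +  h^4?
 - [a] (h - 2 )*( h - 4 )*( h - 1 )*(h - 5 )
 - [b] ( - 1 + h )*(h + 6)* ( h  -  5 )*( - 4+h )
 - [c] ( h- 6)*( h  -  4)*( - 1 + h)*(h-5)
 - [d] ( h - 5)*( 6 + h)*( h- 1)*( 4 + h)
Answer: b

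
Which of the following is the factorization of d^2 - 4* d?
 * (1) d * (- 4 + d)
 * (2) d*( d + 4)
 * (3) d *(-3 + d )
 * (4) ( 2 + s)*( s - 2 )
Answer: 1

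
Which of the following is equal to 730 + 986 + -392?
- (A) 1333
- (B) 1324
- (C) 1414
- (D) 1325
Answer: B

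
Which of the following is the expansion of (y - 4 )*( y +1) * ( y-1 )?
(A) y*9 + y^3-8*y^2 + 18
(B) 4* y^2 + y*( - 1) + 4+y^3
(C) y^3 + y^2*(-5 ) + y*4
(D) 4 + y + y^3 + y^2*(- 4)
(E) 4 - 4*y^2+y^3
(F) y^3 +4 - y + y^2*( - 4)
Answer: F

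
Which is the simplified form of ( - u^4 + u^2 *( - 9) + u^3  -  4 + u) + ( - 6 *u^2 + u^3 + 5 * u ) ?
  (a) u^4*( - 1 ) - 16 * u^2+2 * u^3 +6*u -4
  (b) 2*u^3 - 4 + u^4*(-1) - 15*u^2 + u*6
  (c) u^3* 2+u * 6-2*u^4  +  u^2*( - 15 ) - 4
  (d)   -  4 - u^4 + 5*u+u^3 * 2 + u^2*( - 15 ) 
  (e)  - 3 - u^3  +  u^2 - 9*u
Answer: b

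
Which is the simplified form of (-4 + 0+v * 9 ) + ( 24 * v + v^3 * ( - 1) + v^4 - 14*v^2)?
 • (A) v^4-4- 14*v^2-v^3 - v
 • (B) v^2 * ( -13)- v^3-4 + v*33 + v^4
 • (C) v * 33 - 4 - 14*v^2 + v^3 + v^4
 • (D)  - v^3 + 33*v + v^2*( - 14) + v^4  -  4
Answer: D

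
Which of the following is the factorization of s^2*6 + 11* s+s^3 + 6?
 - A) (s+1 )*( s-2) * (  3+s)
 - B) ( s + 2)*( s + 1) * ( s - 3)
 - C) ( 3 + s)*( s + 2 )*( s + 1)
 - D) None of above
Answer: C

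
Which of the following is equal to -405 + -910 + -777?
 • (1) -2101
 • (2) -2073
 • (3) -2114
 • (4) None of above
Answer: 4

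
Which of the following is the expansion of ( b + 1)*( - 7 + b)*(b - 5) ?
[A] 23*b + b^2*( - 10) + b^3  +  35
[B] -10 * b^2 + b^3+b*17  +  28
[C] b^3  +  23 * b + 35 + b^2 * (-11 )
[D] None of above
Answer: C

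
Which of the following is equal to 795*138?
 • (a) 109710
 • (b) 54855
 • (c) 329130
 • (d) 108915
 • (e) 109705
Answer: a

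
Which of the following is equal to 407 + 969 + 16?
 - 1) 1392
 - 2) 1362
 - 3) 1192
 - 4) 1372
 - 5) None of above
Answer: 1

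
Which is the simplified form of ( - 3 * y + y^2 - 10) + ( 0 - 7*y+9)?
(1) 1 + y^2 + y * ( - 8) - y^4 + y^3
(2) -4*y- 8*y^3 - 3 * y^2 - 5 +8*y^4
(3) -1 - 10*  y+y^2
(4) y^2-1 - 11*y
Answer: 3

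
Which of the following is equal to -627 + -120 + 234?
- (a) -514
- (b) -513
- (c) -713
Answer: b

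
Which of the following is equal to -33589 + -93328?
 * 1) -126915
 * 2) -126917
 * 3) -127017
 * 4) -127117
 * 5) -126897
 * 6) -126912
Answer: 2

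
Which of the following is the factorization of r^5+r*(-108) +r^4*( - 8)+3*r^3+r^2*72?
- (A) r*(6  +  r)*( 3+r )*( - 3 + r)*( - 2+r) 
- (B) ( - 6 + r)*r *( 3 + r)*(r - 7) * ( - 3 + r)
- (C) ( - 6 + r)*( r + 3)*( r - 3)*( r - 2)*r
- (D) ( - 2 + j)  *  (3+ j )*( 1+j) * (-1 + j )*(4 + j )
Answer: C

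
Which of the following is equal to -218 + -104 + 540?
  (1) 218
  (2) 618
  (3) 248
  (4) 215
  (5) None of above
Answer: 1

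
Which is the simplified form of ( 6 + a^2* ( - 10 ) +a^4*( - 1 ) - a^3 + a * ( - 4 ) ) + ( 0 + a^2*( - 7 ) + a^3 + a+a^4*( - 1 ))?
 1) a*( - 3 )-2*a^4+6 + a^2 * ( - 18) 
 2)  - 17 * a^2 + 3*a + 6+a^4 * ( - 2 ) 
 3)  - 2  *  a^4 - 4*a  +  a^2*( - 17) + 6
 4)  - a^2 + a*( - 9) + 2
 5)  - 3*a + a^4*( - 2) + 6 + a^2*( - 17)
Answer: 5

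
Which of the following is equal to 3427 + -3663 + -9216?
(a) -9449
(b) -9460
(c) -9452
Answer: c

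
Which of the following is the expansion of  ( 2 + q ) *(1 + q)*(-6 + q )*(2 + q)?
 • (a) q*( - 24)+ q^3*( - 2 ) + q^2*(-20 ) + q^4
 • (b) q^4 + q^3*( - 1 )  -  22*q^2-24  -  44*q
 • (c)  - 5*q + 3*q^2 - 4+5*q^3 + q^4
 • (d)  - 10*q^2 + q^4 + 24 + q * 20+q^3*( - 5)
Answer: b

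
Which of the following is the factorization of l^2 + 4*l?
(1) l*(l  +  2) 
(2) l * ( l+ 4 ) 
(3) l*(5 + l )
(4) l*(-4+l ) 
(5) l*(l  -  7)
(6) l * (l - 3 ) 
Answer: 2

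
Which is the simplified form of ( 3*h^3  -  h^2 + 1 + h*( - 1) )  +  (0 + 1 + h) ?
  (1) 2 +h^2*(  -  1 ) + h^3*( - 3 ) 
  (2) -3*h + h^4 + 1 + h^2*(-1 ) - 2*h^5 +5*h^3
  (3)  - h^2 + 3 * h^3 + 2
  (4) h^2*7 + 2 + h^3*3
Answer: 3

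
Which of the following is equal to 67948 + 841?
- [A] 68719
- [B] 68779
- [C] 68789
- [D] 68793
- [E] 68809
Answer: C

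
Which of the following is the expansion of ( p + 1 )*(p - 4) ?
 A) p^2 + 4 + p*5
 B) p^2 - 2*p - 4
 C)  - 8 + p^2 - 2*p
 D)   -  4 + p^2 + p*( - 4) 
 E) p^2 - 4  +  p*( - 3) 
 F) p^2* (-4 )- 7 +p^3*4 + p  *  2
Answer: E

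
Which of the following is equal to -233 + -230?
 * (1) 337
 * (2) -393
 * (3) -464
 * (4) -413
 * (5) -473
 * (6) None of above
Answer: 6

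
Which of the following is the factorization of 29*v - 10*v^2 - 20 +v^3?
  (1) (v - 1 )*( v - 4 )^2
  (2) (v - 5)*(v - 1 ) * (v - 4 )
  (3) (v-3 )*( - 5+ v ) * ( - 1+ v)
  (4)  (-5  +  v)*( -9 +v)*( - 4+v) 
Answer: 2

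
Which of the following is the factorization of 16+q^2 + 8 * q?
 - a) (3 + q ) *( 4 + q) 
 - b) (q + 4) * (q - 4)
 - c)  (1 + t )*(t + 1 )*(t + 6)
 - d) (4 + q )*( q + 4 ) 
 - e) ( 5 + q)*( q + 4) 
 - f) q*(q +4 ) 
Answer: d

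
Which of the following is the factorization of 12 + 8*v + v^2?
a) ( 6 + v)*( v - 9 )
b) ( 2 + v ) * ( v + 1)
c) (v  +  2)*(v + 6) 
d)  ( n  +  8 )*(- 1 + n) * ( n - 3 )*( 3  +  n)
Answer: c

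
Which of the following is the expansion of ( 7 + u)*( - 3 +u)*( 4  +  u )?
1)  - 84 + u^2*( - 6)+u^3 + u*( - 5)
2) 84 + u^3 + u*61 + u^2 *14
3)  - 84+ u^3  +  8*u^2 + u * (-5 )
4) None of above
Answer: 3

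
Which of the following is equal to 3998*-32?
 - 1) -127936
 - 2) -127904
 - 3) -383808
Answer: 1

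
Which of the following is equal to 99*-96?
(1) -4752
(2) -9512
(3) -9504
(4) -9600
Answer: 3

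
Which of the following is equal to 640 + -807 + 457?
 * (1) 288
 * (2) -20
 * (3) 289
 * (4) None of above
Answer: 4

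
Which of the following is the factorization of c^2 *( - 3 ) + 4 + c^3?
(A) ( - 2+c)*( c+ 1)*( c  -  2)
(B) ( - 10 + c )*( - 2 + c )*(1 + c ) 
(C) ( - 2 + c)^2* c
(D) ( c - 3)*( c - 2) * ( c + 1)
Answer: A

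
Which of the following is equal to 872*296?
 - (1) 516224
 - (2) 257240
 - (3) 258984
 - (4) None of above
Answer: 4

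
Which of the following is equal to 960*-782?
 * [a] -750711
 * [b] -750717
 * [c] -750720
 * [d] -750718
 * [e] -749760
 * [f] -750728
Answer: c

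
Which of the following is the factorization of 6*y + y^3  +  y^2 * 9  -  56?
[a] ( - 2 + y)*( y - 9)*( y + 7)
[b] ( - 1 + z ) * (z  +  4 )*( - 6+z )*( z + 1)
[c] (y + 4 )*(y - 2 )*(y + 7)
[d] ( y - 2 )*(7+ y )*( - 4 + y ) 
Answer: c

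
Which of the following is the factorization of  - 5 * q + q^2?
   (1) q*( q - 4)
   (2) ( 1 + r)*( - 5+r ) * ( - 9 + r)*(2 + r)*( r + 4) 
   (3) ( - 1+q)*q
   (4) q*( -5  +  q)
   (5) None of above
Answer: 4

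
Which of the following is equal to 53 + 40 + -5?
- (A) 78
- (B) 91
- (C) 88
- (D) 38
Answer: C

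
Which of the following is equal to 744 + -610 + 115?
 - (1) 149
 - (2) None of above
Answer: 2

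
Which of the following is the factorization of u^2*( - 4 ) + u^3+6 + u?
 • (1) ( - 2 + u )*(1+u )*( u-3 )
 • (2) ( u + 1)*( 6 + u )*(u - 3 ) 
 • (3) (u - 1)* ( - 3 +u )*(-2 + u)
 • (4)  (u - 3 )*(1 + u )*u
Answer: 1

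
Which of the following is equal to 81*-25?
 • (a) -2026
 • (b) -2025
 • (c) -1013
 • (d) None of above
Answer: b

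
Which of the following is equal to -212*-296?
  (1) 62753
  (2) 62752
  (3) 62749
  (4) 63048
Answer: 2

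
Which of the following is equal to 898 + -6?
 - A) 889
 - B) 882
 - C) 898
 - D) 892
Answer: D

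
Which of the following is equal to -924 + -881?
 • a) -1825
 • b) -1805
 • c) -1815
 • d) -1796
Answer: b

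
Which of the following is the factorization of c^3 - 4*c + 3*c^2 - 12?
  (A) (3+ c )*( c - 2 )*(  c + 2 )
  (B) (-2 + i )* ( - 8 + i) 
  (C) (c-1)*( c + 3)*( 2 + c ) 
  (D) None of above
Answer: A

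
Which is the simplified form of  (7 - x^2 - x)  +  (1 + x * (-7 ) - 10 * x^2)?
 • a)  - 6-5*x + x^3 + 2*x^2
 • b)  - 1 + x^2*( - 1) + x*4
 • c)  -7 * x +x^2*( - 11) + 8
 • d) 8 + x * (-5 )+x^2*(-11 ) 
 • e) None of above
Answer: e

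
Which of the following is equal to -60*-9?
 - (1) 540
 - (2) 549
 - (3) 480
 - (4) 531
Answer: 1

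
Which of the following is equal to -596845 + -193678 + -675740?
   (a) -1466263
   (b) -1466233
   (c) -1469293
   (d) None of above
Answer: a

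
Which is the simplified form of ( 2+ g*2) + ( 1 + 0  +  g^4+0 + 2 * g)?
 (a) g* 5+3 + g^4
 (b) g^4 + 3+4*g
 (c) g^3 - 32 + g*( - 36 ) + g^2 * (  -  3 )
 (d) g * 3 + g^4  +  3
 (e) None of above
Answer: b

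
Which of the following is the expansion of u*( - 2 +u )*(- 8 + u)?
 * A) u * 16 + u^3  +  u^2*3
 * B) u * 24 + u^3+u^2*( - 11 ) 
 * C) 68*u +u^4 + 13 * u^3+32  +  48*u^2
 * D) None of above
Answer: D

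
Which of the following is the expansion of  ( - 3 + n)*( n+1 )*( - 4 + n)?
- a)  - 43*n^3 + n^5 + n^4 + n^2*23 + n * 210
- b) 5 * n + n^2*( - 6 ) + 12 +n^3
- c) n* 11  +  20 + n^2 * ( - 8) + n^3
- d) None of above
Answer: b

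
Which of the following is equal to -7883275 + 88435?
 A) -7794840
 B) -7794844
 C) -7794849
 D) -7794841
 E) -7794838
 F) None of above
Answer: A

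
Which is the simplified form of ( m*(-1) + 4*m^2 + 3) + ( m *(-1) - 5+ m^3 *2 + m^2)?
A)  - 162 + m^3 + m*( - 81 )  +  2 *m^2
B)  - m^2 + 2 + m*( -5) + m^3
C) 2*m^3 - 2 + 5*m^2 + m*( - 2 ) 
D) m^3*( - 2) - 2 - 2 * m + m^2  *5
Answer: C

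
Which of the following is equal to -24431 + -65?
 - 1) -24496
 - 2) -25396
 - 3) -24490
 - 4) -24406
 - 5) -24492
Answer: 1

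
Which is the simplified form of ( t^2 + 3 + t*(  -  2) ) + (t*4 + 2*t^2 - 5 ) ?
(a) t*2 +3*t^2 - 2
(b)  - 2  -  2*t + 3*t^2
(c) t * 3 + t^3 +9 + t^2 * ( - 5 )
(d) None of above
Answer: a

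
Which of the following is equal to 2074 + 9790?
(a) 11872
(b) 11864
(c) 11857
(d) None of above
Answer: b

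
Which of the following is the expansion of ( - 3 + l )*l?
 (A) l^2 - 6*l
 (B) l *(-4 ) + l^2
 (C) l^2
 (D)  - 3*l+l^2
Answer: D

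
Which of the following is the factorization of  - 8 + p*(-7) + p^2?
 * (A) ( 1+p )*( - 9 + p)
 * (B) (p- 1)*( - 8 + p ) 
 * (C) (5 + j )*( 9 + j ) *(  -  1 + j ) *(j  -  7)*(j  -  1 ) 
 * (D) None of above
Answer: D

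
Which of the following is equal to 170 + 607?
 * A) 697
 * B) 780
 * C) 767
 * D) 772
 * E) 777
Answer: E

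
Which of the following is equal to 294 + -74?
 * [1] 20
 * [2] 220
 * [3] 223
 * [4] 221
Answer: 2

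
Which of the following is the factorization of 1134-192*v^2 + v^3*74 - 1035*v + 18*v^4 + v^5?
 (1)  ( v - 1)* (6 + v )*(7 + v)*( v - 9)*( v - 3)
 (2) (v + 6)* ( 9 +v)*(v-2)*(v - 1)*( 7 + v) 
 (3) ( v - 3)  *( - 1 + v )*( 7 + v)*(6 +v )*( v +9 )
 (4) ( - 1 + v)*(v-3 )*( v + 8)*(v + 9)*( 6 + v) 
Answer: 3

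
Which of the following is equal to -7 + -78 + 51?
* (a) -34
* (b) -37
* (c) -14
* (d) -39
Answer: a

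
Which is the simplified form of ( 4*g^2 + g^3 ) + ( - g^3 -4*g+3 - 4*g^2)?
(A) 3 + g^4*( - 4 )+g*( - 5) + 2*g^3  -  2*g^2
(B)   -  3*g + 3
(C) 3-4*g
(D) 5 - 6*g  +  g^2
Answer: C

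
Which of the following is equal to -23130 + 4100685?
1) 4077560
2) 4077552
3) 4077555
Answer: 3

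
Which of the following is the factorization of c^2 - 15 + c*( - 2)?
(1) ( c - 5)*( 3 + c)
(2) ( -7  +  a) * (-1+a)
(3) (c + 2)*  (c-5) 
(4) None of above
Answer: 1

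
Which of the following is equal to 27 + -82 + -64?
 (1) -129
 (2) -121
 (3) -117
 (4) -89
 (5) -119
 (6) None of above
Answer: 5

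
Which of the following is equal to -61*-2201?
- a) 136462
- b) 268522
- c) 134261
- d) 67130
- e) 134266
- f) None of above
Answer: c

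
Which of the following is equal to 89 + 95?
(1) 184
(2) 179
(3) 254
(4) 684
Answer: 1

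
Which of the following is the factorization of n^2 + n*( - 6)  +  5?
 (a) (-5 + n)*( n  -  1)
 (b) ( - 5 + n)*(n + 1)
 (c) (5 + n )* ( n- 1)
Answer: a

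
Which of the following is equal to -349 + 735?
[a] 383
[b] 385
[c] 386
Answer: c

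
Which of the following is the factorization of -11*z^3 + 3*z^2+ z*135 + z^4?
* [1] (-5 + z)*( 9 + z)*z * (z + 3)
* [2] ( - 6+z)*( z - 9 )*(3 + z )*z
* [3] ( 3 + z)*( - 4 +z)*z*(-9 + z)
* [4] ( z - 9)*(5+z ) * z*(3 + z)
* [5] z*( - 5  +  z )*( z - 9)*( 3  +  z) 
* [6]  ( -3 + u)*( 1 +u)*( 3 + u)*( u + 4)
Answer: 5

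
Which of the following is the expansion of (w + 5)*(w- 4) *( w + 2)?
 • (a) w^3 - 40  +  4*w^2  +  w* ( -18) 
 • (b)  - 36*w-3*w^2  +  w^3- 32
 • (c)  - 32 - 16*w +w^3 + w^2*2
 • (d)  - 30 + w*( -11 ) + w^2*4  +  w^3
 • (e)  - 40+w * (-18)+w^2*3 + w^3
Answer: e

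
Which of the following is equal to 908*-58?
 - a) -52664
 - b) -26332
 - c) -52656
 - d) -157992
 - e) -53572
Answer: a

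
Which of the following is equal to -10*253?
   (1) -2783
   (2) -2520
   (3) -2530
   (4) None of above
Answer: 3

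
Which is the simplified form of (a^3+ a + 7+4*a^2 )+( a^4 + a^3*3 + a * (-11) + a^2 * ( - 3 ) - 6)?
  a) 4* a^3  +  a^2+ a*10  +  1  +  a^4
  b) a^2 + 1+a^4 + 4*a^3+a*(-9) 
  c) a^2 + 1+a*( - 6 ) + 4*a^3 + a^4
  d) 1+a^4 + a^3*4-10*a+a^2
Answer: d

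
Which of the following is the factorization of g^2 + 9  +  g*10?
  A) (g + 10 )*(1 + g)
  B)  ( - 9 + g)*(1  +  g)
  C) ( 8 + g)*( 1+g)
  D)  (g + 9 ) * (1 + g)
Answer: D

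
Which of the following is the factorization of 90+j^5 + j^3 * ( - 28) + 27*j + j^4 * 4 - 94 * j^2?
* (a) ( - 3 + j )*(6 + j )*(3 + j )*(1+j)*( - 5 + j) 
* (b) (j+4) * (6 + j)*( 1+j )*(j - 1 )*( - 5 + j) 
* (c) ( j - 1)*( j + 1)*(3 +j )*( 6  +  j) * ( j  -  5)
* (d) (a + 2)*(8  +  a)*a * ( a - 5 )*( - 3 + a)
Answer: c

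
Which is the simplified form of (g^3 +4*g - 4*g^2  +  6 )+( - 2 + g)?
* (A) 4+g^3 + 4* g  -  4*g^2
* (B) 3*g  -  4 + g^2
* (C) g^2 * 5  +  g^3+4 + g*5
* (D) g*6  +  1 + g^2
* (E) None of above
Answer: E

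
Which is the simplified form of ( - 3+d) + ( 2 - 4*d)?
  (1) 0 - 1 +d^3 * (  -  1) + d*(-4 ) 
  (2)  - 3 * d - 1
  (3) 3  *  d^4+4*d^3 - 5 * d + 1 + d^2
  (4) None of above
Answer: 2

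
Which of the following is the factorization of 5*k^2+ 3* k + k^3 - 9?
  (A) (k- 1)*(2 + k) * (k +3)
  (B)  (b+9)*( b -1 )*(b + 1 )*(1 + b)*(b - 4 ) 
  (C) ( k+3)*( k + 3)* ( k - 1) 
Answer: C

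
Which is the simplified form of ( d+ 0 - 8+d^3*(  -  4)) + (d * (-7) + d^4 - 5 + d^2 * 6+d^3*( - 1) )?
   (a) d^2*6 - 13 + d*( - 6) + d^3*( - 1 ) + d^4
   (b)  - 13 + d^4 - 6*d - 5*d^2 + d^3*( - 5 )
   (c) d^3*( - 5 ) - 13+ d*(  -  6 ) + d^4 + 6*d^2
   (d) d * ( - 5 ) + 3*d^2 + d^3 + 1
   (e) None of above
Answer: c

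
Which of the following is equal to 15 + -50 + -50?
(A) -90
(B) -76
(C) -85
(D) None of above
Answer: C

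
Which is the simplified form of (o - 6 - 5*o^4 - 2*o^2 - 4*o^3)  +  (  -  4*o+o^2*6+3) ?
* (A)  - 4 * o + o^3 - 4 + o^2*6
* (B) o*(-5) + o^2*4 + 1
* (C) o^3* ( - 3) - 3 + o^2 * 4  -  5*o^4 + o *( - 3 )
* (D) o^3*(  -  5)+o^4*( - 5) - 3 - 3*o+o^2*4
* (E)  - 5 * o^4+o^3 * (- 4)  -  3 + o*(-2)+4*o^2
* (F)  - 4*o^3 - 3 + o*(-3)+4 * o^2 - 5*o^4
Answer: F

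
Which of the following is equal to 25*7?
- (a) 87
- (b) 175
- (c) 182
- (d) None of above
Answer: b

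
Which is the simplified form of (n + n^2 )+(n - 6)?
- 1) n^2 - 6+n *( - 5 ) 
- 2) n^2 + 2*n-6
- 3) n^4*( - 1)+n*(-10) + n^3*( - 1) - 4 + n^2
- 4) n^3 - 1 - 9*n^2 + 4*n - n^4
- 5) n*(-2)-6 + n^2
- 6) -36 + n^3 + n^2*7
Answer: 2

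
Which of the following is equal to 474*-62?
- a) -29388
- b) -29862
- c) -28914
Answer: a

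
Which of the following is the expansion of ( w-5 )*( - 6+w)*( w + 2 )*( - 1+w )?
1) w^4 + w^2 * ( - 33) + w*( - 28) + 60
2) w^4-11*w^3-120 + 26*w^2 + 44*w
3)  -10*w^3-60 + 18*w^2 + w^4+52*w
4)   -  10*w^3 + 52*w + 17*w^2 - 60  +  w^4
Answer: 4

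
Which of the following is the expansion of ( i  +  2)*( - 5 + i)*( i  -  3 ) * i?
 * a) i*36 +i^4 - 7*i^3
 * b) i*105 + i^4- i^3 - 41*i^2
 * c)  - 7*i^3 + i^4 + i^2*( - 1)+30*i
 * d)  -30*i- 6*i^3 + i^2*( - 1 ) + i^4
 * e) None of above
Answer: e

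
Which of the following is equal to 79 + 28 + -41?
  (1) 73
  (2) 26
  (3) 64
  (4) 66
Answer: 4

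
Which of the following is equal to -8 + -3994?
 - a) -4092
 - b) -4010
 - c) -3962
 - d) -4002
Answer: d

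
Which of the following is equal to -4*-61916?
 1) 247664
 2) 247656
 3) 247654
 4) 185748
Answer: 1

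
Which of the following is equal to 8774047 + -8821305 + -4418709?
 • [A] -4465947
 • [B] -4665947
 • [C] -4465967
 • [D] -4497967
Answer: C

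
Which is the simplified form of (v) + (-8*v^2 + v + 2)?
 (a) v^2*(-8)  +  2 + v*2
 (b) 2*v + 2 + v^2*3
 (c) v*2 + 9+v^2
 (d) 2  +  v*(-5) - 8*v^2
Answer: a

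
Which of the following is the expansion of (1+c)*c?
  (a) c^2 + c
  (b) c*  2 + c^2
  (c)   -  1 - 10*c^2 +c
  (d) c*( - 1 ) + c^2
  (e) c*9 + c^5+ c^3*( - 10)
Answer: a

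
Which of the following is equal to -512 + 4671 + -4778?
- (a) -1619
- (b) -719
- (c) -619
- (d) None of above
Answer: c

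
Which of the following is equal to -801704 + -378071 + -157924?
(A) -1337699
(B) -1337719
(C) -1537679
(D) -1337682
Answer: A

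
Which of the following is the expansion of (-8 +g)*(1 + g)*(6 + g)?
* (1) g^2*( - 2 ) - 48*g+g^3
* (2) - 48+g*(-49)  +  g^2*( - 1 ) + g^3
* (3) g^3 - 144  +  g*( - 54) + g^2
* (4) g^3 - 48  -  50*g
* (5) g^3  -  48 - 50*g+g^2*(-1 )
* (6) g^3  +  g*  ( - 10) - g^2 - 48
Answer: 5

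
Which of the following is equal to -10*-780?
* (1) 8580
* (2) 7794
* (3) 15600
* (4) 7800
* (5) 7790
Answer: 4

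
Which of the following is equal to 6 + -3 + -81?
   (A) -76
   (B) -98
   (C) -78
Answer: C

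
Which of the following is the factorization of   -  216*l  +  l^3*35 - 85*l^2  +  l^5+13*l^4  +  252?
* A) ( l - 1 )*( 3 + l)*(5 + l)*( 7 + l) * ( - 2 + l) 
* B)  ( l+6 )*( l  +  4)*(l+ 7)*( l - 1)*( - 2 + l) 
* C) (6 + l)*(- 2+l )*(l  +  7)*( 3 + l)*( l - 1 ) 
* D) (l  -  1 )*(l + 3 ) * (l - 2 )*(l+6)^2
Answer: C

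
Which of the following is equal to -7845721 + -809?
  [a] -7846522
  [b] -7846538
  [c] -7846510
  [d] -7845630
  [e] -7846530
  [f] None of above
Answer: e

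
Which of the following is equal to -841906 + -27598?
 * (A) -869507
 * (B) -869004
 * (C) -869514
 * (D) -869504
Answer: D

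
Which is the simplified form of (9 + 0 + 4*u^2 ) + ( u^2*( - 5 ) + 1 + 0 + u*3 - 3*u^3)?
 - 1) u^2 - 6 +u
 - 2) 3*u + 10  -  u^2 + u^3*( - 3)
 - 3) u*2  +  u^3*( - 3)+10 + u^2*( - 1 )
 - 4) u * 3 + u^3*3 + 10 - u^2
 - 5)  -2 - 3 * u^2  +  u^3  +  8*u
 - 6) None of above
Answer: 2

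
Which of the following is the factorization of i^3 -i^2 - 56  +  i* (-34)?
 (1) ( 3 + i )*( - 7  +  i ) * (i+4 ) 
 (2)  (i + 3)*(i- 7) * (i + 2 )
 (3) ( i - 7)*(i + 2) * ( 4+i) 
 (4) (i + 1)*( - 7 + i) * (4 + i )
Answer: 3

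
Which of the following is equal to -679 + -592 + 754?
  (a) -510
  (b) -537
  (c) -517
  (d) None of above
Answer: c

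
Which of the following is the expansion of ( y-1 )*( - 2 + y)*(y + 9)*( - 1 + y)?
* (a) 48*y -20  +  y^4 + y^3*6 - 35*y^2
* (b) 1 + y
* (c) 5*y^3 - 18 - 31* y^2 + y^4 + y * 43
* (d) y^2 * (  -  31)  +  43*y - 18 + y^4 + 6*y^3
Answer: c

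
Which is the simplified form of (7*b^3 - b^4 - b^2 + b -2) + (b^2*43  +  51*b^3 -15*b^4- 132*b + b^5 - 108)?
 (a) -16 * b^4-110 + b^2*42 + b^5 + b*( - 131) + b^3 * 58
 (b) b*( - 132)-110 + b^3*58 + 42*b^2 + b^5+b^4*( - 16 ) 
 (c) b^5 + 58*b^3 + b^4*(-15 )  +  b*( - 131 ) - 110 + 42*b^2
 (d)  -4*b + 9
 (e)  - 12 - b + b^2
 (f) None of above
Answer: a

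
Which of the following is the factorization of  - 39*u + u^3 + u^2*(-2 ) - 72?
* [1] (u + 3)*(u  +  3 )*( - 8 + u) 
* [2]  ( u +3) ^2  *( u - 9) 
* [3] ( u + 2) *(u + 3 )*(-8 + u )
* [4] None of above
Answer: 1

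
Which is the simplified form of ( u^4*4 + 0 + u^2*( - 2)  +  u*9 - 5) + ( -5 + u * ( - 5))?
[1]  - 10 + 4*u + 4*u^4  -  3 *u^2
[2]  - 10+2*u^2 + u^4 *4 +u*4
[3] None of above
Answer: 3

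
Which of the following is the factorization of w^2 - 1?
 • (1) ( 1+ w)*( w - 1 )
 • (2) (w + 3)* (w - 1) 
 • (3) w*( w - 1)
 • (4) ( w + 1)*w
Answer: 1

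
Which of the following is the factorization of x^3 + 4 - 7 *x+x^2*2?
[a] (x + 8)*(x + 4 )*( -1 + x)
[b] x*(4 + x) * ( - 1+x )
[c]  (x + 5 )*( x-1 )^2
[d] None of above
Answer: d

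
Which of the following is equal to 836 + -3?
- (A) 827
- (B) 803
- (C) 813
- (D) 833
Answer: D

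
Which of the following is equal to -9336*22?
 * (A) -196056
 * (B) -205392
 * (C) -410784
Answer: B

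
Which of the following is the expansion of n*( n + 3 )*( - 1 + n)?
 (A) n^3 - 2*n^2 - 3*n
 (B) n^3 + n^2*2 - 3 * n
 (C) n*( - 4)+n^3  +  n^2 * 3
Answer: B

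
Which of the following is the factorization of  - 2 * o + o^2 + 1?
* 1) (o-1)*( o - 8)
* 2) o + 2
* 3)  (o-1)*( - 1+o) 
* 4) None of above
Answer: 3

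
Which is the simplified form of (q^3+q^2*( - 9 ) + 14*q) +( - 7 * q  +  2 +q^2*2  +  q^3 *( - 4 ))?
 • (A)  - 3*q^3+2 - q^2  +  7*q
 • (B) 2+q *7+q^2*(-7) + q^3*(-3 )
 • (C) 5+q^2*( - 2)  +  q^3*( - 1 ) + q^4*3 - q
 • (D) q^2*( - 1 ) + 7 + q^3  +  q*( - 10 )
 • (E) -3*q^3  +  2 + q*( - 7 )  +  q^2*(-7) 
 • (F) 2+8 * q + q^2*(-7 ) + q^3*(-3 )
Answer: B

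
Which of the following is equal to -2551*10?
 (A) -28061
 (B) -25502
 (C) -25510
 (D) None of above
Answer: C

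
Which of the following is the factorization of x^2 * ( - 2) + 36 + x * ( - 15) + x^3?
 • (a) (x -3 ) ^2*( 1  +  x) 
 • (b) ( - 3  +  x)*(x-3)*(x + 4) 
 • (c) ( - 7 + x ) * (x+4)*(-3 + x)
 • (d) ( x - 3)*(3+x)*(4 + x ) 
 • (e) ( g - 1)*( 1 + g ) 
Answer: b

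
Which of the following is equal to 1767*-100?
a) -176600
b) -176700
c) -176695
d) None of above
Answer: b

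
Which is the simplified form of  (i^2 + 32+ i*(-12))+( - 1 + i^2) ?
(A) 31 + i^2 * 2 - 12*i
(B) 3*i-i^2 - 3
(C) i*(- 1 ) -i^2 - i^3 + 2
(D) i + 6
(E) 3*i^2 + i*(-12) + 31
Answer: A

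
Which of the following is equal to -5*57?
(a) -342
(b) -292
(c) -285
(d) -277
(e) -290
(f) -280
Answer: c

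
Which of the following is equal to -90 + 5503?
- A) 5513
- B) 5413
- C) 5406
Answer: B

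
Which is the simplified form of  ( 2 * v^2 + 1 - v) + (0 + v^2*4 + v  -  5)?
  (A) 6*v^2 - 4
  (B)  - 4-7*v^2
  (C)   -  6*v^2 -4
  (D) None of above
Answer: A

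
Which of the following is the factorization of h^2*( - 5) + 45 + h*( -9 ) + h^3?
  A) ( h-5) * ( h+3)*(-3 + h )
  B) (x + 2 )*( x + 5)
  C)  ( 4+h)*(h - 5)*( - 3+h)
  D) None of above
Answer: A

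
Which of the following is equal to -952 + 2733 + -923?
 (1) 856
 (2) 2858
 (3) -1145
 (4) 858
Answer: 4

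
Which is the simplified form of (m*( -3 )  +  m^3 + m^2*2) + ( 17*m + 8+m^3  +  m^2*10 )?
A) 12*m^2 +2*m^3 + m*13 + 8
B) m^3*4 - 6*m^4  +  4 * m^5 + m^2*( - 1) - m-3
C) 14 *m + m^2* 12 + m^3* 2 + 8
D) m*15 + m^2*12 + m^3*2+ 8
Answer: C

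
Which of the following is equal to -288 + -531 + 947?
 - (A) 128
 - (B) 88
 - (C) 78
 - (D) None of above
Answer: A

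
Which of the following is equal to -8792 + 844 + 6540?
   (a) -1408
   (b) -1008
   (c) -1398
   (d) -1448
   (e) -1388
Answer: a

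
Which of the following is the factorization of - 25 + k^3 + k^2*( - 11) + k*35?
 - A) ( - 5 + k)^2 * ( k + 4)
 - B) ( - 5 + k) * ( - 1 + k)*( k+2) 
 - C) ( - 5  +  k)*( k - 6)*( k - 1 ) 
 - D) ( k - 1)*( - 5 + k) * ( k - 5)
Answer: D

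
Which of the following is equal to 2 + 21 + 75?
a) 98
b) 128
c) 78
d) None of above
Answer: a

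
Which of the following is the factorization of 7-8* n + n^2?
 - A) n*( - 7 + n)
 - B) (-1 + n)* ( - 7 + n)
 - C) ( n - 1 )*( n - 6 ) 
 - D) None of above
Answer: B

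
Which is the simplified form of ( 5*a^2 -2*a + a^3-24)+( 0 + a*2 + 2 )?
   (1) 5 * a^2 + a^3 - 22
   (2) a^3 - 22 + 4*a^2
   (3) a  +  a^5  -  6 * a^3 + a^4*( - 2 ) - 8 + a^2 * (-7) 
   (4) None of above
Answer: 1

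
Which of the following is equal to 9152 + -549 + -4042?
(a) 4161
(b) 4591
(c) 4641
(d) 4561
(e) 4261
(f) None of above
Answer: d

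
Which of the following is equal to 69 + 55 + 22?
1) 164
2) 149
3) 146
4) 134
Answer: 3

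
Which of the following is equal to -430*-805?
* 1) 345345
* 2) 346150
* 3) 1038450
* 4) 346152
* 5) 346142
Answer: 2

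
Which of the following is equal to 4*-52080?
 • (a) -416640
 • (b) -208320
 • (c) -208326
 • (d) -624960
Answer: b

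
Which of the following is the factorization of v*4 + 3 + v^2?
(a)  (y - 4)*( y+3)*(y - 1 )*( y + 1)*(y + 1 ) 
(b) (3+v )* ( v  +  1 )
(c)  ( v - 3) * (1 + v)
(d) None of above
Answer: b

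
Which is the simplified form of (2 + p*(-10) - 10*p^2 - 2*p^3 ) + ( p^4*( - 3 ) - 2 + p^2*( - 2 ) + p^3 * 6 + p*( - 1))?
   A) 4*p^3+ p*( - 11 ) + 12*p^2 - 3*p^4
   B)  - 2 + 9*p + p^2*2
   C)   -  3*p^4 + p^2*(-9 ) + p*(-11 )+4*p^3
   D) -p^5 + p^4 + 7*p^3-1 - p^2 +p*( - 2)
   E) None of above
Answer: E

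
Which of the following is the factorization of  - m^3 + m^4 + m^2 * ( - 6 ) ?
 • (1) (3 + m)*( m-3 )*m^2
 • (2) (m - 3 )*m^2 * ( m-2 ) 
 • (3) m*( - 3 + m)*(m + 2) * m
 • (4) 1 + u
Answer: 3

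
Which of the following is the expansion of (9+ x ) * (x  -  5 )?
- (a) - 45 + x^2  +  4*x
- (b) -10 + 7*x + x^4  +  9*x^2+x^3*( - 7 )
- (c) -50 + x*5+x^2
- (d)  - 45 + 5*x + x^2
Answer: a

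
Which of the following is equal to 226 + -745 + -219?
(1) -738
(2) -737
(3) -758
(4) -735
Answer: 1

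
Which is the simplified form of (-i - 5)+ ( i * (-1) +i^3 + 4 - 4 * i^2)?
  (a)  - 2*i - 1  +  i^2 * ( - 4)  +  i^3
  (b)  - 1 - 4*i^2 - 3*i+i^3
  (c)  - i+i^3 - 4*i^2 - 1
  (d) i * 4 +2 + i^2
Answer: a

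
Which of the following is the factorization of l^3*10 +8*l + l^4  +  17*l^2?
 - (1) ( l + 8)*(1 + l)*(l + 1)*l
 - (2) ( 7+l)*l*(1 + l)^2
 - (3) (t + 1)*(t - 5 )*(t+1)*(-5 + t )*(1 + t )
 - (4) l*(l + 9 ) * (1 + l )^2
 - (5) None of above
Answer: 1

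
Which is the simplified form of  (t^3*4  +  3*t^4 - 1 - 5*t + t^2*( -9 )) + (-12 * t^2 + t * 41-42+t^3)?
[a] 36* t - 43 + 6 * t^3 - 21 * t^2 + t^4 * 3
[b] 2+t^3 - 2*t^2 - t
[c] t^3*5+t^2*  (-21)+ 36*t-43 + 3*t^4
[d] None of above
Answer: c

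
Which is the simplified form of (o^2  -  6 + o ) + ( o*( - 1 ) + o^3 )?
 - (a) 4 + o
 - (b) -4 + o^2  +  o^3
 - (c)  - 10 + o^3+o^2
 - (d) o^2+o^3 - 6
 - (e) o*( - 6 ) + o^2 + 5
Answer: d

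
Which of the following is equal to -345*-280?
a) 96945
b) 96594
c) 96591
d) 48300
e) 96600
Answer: e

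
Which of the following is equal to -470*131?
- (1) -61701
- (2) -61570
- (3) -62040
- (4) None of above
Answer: 2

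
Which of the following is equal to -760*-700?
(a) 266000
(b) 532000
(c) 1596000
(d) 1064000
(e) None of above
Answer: b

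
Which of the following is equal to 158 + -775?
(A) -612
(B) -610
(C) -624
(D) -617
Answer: D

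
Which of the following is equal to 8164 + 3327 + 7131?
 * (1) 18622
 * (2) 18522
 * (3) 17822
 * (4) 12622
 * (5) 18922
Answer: 1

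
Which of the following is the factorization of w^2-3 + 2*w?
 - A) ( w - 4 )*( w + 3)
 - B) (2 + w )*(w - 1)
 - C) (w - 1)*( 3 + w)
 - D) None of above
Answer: C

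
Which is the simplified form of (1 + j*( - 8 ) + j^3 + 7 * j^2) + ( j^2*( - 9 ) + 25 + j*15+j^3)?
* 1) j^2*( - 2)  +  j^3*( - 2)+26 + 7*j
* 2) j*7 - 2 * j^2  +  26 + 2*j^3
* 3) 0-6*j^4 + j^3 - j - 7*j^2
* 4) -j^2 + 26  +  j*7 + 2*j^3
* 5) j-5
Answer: 2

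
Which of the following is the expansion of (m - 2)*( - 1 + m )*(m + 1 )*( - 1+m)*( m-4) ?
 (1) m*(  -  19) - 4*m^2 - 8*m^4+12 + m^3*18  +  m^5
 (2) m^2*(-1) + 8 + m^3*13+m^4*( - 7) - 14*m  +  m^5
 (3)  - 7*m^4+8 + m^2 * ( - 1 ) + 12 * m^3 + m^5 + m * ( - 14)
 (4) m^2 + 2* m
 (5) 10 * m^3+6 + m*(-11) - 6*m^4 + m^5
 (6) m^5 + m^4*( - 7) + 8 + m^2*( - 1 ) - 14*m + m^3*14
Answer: 2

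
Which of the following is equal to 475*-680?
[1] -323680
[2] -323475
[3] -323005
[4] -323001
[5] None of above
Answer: 5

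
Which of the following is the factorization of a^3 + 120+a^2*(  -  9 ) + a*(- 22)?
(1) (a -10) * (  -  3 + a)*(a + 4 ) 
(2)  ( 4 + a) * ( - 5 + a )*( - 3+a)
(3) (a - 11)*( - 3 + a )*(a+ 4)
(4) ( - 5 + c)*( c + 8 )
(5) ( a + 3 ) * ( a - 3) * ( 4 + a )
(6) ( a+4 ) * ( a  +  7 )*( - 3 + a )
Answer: 1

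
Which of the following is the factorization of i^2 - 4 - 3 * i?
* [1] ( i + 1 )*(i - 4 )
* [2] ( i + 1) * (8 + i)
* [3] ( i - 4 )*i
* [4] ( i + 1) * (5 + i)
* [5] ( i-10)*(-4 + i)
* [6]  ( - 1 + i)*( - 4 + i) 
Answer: 1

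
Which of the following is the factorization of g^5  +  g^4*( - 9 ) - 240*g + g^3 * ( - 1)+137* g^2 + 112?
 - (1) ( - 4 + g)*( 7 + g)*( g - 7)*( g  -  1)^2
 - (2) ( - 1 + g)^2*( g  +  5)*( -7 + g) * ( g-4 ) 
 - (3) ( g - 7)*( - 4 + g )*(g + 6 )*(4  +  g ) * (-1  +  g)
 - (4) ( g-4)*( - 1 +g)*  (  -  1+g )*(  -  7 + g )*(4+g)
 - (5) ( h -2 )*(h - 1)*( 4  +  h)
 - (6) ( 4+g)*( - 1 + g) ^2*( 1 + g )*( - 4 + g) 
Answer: 4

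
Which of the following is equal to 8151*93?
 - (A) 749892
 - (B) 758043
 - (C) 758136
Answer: B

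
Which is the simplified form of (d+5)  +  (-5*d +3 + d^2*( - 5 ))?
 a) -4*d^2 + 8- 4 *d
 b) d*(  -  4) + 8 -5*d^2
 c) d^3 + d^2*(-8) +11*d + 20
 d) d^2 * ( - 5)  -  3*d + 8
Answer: b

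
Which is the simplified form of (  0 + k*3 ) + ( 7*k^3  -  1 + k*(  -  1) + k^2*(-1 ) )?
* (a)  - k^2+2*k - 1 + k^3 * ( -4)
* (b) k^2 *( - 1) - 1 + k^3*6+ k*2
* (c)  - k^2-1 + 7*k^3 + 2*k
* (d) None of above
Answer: c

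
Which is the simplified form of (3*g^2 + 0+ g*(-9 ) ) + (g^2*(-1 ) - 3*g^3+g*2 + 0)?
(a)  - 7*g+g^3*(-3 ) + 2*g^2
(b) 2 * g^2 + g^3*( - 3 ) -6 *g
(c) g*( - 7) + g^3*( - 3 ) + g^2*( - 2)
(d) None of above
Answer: a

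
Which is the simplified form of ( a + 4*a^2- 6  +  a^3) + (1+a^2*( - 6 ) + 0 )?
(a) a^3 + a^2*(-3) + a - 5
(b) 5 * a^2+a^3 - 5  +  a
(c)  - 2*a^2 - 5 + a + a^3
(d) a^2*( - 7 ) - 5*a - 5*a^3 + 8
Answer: c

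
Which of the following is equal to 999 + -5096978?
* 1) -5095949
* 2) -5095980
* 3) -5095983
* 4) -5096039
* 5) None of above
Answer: 5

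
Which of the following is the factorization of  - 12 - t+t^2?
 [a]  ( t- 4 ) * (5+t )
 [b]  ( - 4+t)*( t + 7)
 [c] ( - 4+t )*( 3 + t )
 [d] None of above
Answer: c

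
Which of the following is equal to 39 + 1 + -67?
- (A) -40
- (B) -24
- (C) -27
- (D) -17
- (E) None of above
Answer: C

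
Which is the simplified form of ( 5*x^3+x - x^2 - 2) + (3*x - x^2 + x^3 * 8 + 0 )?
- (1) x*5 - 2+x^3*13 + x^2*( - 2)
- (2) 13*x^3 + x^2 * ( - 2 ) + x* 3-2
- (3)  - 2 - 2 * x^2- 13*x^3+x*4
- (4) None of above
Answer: 4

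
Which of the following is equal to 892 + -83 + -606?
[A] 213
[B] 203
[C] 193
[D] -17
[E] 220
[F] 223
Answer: B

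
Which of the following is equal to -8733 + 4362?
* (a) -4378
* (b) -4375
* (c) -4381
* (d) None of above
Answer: d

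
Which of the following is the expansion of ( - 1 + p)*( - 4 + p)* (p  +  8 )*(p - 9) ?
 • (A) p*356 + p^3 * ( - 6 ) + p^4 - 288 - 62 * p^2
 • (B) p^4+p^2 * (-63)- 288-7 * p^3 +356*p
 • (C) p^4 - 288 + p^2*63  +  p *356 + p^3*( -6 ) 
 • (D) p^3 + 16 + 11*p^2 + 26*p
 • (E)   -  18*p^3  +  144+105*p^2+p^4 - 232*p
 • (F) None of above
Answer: F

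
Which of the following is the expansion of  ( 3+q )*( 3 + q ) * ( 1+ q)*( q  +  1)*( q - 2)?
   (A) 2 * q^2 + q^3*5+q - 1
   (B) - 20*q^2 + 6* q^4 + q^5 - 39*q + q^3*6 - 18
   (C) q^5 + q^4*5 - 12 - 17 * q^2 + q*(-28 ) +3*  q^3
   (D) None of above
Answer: B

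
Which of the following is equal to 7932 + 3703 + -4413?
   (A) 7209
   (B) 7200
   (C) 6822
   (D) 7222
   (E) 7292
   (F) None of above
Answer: D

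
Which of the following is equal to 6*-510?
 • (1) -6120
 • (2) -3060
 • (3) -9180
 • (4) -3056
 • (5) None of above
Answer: 2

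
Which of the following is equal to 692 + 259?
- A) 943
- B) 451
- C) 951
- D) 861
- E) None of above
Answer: C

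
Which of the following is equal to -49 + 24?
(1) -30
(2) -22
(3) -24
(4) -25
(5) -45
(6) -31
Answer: 4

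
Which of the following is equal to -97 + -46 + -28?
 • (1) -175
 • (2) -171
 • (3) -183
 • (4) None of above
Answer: 2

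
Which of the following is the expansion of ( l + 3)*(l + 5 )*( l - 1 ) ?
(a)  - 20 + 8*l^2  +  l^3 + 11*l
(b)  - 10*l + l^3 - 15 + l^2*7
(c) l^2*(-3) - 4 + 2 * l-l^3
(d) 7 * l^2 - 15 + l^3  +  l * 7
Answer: d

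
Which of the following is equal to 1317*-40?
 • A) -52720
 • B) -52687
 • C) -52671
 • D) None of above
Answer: D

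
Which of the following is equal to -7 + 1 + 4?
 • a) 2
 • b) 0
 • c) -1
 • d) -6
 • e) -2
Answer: e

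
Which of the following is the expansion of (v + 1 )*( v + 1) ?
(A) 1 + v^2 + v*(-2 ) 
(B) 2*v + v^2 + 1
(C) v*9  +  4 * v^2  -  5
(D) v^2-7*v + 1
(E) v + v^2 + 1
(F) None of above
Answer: B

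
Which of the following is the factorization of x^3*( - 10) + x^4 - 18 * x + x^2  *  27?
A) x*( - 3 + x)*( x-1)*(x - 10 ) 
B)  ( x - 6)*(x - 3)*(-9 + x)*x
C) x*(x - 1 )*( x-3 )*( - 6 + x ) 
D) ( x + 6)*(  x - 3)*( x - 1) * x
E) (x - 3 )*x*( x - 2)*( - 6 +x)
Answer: C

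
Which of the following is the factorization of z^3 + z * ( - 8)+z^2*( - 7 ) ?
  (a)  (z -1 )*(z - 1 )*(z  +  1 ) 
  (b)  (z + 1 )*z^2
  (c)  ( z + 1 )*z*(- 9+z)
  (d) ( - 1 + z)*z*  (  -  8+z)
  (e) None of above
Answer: e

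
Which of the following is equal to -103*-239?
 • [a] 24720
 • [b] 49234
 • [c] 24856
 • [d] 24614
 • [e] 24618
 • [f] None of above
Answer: f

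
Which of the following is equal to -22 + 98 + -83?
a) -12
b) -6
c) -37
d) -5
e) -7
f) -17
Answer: e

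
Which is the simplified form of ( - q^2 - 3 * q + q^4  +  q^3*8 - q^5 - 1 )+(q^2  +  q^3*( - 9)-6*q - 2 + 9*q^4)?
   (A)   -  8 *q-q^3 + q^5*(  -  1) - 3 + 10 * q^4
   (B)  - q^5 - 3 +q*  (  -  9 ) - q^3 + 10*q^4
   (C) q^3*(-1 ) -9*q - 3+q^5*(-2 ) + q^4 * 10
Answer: B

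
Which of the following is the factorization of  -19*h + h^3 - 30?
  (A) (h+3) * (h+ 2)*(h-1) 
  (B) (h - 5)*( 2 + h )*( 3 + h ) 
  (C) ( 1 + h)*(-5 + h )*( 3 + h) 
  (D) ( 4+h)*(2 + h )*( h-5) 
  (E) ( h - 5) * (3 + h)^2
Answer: B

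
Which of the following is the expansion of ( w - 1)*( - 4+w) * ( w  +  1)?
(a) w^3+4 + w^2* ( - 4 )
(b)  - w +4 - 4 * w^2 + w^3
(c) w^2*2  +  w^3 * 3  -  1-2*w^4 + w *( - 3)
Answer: b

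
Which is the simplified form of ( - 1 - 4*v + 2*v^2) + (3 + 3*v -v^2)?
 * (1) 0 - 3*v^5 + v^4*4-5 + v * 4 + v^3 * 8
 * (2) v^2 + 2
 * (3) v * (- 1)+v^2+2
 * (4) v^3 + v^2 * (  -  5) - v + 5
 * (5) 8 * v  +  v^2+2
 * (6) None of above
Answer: 3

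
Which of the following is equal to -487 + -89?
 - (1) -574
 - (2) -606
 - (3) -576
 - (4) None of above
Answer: 3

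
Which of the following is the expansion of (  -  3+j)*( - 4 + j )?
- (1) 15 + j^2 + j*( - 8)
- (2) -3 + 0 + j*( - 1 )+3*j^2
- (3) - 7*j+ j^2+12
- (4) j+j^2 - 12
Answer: 3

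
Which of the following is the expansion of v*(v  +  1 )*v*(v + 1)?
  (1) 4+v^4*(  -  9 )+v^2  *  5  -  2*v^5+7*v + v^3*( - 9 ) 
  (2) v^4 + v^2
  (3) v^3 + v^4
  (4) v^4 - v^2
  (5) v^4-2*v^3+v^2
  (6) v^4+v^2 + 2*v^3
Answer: 6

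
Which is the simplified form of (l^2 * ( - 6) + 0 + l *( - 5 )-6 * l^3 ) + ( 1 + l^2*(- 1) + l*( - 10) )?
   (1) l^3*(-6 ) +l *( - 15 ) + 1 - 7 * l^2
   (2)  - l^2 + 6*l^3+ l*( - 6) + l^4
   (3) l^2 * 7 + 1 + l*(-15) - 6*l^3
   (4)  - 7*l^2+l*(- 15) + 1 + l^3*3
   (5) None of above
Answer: 1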